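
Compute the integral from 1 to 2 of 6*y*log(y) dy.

-9/2 + 12*log(2)

Integrate by parts once (u = ln y, dv = 6*y dy).
An antiderivative is F(y) = 3*y**2*(2*log(y) - 1)/2.
Then F(2) - F(1) = (-6 + 12*log(2)) - (-3/2) = -9/2 + 12*log(2).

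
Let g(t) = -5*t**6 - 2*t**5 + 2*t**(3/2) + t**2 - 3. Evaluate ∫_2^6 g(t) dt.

By the power rule, an antiderivative is F(t) = -5*t**7/7 - t**6/3 + 4*t**(5/2)/5 + t**3/3 - 3*t.
Then F(6) - F(2) = (-1508166/7 + 144*sqrt(6)/5) - (-2438/21 + 16*sqrt(2)/5) = -4522060/21 - 16*sqrt(2)/5 + 144*sqrt(6)/5.

-4522060/21 - 16*sqrt(2)/5 + 144*sqrt(6)/5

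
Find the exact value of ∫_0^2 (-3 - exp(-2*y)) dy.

-13/2 + exp(-4)/2

An antiderivative is F(y) = -3*y + exp(-2*y)/2.
Then F(2) - F(0) = (-6 + exp(-4)/2) - (1/2) = -13/2 + exp(-4)/2.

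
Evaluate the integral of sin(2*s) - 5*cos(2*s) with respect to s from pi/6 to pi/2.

An antiderivative is F(s) = -5*sin(2*s)/2 - cos(2*s)/2.
Then F(pi/2) - F(pi/6) = (1/2) - (-5*sqrt(3)/4 - 1/4) = 3/4 + 5*sqrt(3)/4.

3/4 + 5*sqrt(3)/4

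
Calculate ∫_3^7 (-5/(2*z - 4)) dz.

-5*log(5)/2

An antiderivative is F(z) = -5*log(2*z - 4)/2.
Then F(7) - F(3) = (-5*log(10)/2) - (-5*log(2)/2) = -5*log(5)/2.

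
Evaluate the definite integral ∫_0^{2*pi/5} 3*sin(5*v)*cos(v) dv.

Use the identity sin(5*v)cos(v) = [sin(6*v) + sin(4*v)]/2.
An antiderivative is F(v) = -3*cos(4*v)/8 - cos(6*v)/4.
Then F(2*pi/5) - F(0) = (5/32 - 5*sqrt(5)/32) - (-5/8) = 25/32 - 5*sqrt(5)/32.

25/32 - 5*sqrt(5)/32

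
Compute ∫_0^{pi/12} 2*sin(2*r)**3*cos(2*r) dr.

Let u = sin(2*r), so du = 2*cos(2*r) dr. When r = 0, u = 0; when r = pi/12, u = 1/2.
The integral becomes ∫ u**3 du from 0 to 1/2, with antiderivative u**4/4.
Back in r: F(r) = sin(2*r)**4/4.
Then F(pi/12) - F(0) = (1/64) - (0) = 1/64.

1/64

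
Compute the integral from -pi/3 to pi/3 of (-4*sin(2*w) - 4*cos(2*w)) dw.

An antiderivative is F(w) = -2*sin(2*w) + 2*cos(2*w).
Then F(pi/3) - F(-pi/3) = (-sqrt(3) - 1) - (-1 + sqrt(3)) = -2*sqrt(3).

-2*sqrt(3)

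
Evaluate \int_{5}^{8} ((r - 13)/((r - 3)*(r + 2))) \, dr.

-3*log(7) + log(5) + 5*log(2)

Factor the denominator: r**2 - r - 6 = (r + 2)(r - 3).
Partial fractions: (r - 13)/((r - 3)*(r + 2)) = 3/(r + 2) - 2/(r - 3).
An antiderivative is F(r) = -2*log(r - 3) + 3*log(r + 2).
Then F(8) - F(5) = (log(40)) - (-2*log(2) + 3*log(7)) = -3*log(7) + log(5) + 5*log(2).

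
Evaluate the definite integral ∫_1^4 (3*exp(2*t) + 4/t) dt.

-3*exp(2)/2 + 8*log(2) + 3*exp(8)/2

An antiderivative is F(t) = 3*exp(2*t)/2 + 4*log(t).
Then F(4) - F(1) = (8*log(2) + 3*exp(8)/2) - (3*exp(2)/2) = -3*exp(2)/2 + 8*log(2) + 3*exp(8)/2.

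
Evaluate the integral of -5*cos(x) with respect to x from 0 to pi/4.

An antiderivative is F(x) = -5*sin(x).
Then F(pi/4) - F(0) = (-5*sqrt(2)/2) - (0) = -5*sqrt(2)/2.

-5*sqrt(2)/2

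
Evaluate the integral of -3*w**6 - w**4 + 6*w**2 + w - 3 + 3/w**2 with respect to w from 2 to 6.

-4236593/35

By the power rule, an antiderivative is F(w) = -3*w**7/7 - w**5/5 + 2*w**3 + w**2/2 - 3*w - 3/w.
Then F(6) - F(2) = (-8476739/70) - (-3553/70) = -4236593/35.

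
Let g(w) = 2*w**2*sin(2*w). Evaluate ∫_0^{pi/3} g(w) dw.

Integrate by parts twice (u = w^2, dv = 2*sin(2*w) dw).
An antiderivative is F(w) = -w**2*cos(2*w) + w*sin(2*w) + cos(2*w)/2.
Then F(pi/3) - F(0) = (-1/4 + pi**2/18 + sqrt(3)*pi/6) - (1/2) = -3/4 + pi**2/18 + sqrt(3)*pi/6.

-3/4 + pi**2/18 + sqrt(3)*pi/6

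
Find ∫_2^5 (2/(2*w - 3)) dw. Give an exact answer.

An antiderivative is F(w) = log(2*w - 3).
Then F(5) - F(2) = (log(7)) - (0) = log(7).

log(7)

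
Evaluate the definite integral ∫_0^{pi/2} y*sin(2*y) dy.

Integrate by parts once (u = y, dv = sin(2*y) dy).
An antiderivative is F(y) = -y*cos(2*y)/2 + sin(2*y)/4.
Then F(pi/2) - F(0) = (pi/4) - (0) = pi/4.

pi/4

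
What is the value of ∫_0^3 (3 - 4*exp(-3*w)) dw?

An antiderivative is F(w) = 3*w + 4*exp(-3*w)/3.
Then F(3) - F(0) = (4*exp(-9)/3 + 9) - (4/3) = 4*exp(-9)/3 + 23/3.

4*exp(-9)/3 + 23/3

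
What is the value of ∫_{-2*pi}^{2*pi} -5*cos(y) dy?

An antiderivative is F(y) = -5*sin(y).
Then F(2*pi) - F(-2*pi) = (0) - (0) = 0.

0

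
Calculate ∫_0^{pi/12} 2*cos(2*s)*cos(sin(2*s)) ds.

Let u = sin(2*s), so du = 2*cos(2*s) ds. When s = 0, u = 0; when s = pi/12, u = 1/2.
The integral becomes ∫ cos(u) du from 0 to 1/2, with antiderivative sin(u).
Back in s: F(s) = sin(sin(2*s)).
Then F(pi/12) - F(0) = (sin(1/2)) - (0) = sin(1/2).

sin(1/2)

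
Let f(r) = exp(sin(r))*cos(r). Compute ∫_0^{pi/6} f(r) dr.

Let u = sin(r), so du = cos(r) dr. When r = 0, u = 0; when r = pi/6, u = 1/2.
The integral becomes ∫ exp(u) du from 0 to 1/2, with antiderivative exp(u).
Back in r: F(r) = exp(sin(r)).
Then F(pi/6) - F(0) = (exp(1/2)) - (1) = -1 + exp(1/2).

-1 + exp(1/2)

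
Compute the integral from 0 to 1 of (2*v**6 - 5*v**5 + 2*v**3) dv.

-1/21

By the power rule, an antiderivative is F(v) = 2*v**7/7 - 5*v**6/6 + v**4/2.
Then F(1) - F(0) = (-1/21) - (0) = -1/21.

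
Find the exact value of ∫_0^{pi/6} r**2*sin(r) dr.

-2 - sqrt(3)*pi**2/72 + pi/6 + sqrt(3)

Integrate by parts twice (u = r^2, dv = sin(r) dr).
An antiderivative is F(r) = -r**2*cos(r) + 2*r*sin(r) + 2*cos(r).
Then F(pi/6) - F(0) = (-sqrt(3)*pi**2/72 + pi/6 + sqrt(3)) - (2) = -2 - sqrt(3)*pi**2/72 + pi/6 + sqrt(3).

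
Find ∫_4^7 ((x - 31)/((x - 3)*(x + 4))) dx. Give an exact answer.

-23*log(2) + 5*log(11)

Factor the denominator: x**2 + x - 12 = (x + 4)(x - 3).
Partial fractions: (x - 31)/((x - 3)*(x + 4)) = 5/(x + 4) - 4/(x - 3).
An antiderivative is F(x) = -4*log(x - 3) + 5*log(x + 4).
Then F(7) - F(4) = (-8*log(2) + 5*log(11)) - (15*log(2)) = -23*log(2) + 5*log(11).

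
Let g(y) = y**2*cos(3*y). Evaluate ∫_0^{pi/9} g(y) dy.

Integrate by parts twice (u = y^2, dv = cos(3*y) dy).
An antiderivative is F(y) = y**2*sin(3*y)/3 + 2*y*cos(3*y)/9 - 2*sin(3*y)/27.
Then F(pi/9) - F(0) = (-sqrt(3)/27 + sqrt(3)*pi**2/486 + pi/81) - (0) = -sqrt(3)/27 + sqrt(3)*pi**2/486 + pi/81.

-sqrt(3)/27 + sqrt(3)*pi**2/486 + pi/81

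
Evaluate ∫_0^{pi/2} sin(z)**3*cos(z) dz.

Let u = sin(z), so du = cos(z) dz. When z = 0, u = 0; when z = pi/2, u = 1.
The integral becomes ∫ u**3 du from 0 to 1, with antiderivative u**4/4.
Back in z: F(z) = sin(z)**4/4.
Then F(pi/2) - F(0) = (1/4) - (0) = 1/4.

1/4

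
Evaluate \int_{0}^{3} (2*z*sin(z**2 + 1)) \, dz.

cos(1) - cos(10)

Let u = z**2 + 1, so du = 2*z dz. When z = 0, u = 1; when z = 3, u = 10.
The integral becomes ∫ sin(u) du from 1 to 10, with antiderivative -cos(u).
Back in z: F(z) = -cos(z**2 + 1).
Then F(3) - F(0) = (-cos(10)) - (-cos(1)) = cos(1) - cos(10).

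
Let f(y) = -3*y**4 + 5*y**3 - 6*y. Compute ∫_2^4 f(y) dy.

-1656/5

By the power rule, an antiderivative is F(y) = -3*y**5/5 + 5*y**4/4 - 3*y**2.
Then F(4) - F(2) = (-1712/5) - (-56/5) = -1656/5.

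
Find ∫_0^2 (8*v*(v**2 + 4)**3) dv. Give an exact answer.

Let u = v**2 + 4, so du = 2*v dv. When v = 0, u = 4; when v = 2, u = 8.
The integral becomes 4·∫ u**3 du from 4 to 8, with antiderivative u**4.
Back in v: F(v) = (v**2 + 4)**4.
Then F(2) - F(0) = (4096) - (256) = 3840.

3840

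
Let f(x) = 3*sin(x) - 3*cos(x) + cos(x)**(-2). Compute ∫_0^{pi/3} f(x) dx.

An antiderivative is F(x) = -3*sin(x) - 3*cos(x) + tan(x).
Then F(pi/3) - F(0) = (-3/2 - sqrt(3)/2) - (-3) = 3/2 - sqrt(3)/2.

3/2 - sqrt(3)/2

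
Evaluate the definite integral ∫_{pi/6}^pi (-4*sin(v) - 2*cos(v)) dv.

An antiderivative is F(v) = -2*sin(v) + 4*cos(v).
Then F(pi) - F(pi/6) = (-4) - (-1 + 2*sqrt(3)) = -2*sqrt(3) - 3.

-2*sqrt(3) - 3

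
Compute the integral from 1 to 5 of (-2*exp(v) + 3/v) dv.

-2*exp(5) + 3*log(5) + 2*exp(1)

An antiderivative is F(v) = -2*exp(v) + 3*log(v).
Then F(5) - F(1) = (-2*exp(5) + 3*log(5)) - (-2*exp(1)) = -2*exp(5) + 3*log(5) + 2*exp(1).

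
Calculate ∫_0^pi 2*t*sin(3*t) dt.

Integrate by parts once (u = t, dv = 2*sin(3*t) dt).
An antiderivative is F(t) = -2*t*cos(3*t)/3 + 2*sin(3*t)/9.
Then F(pi) - F(0) = (2*pi/3) - (0) = 2*pi/3.

2*pi/3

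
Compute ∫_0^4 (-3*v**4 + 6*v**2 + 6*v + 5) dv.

-2092/5

By the power rule, an antiderivative is F(v) = -3*v**5/5 + 2*v**3 + 3*v**2 + 5*v.
Then F(4) - F(0) = (-2092/5) - (0) = -2092/5.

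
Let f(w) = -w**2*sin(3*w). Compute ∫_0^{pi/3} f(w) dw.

Integrate by parts twice (u = w^2, dv = -sin(3*w) dw).
An antiderivative is F(w) = w**2*cos(3*w)/3 - 2*w*sin(3*w)/9 - 2*cos(3*w)/27.
Then F(pi/3) - F(0) = (2/27 - pi**2/27) - (-2/27) = 4/27 - pi**2/27.

4/27 - pi**2/27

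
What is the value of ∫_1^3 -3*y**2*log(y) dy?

Integrate by parts once (u = ln y, dv = -3*y**2 dy).
An antiderivative is F(y) = -y**3*(3*log(y) - 1)/3.
Then F(3) - F(1) = (9 - 27*log(3)) - (1/3) = 26/3 - 27*log(3).

26/3 - 27*log(3)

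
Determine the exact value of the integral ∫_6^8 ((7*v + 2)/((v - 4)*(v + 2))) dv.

log(50)

Factor the denominator: v**2 - 2*v - 8 = (v + 2)(v - 4).
Partial fractions: (7*v + 2)/((v - 4)*(v + 2)) = 2/(v + 2) + 5/(v - 4).
An antiderivative is F(v) = 5*log(v - 4) + 2*log(v + 2).
Then F(8) - F(6) = (2*log(5) + 12*log(2)) - (11*log(2)) = log(50).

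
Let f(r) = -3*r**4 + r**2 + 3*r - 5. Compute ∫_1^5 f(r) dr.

-27256/15

By the power rule, an antiderivative is F(r) = -3*r**5/5 + r**3/3 + 3*r**2/2 - 5*r.
Then F(5) - F(1) = (-10925/6) - (-113/30) = -27256/15.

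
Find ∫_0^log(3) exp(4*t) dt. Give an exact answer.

Let u = exp(t), so du = exp(t) dt. When t = 0, u = 1; when t = log(3), u = 3.
The integral becomes ∫ u**3 du from 1 to 3, with antiderivative u**4/4.
Back in t: F(t) = exp(4*t)/4.
Then F(log(3)) - F(0) = (81/4) - (1/4) = 20.

20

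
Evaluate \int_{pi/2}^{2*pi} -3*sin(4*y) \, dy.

An antiderivative is F(y) = 3*cos(4*y)/4.
Then F(2*pi) - F(pi/2) = (3/4) - (3/4) = 0.

0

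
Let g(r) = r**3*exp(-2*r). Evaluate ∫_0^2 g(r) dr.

3/8 - 71*exp(-4)/8

Integrate by parts 3 times (u = r^3, dv = exp(-2*r) dr).
An antiderivative is F(r) = (-4*r**3 - 6*r**2 - 6*r - 3)*exp(-2*r)/8.
Then F(2) - F(0) = (-71*exp(-4)/8) - (-3/8) = 3/8 - 71*exp(-4)/8.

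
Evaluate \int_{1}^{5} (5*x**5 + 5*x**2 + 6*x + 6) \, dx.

39968/3

By the power rule, an antiderivative is F(x) = 5*x**6/6 + 5*x**3/3 + 3*x**2 + 6*x.
Then F(5) - F(1) = (80005/6) - (23/2) = 39968/3.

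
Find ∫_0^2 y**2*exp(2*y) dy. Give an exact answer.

-1/4 + 5*exp(4)/4

Integrate by parts twice (u = y^2, dv = exp(2*y) dy).
An antiderivative is F(y) = (2*y**2 - 2*y + 1)*exp(2*y)/4.
Then F(2) - F(0) = (5*exp(4)/4) - (1/4) = -1/4 + 5*exp(4)/4.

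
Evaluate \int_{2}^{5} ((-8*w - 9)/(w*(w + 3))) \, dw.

Factor the denominator: w**2 + 3*w = (w + 3)w.
Partial fractions: (-8*w - 9)/(w*(w + 3)) = -5/(w + 3) - 3/w.
An antiderivative is F(w) = -3*log(w) - 5*log(w + 3).
Then F(5) - F(2) = (-15*log(2) - 3*log(5)) - (-5*log(5) - 3*log(2)) = -12*log(2) + 2*log(5).

-12*log(2) + 2*log(5)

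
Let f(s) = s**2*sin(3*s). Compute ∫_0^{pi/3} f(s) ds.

-4/27 + pi**2/27

Integrate by parts twice (u = s^2, dv = sin(3*s) ds).
An antiderivative is F(s) = -s**2*cos(3*s)/3 + 2*s*sin(3*s)/9 + 2*cos(3*s)/27.
Then F(pi/3) - F(0) = (-2/27 + pi**2/27) - (2/27) = -4/27 + pi**2/27.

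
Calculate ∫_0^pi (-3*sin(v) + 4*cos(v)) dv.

-6

An antiderivative is F(v) = 4*sin(v) + 3*cos(v).
Then F(pi) - F(0) = (-3) - (3) = -6.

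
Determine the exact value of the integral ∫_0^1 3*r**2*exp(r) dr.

-6 + 3*E

Integrate by parts twice (u = r^2, dv = 3*exp(r) dr).
An antiderivative is F(r) = (3*r**2 - 6*r + 6)*exp(r).
Then F(1) - F(0) = (3*E) - (6) = -6 + 3*E.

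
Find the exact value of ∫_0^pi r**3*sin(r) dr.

Integrate by parts 3 times (u = r^3, dv = sin(r) dr).
An antiderivative is F(r) = -r**3*cos(r) + 3*r**2*sin(r) + 6*r*cos(r) - 6*sin(r).
Then F(pi) - F(0) = (pi*(-6 + pi**2)) - (0) = pi*(-6 + pi**2).

pi*(-6 + pi**2)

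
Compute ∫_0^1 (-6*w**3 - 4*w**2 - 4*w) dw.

By the power rule, an antiderivative is F(w) = -3*w**4/2 - 4*w**3/3 - 2*w**2.
Then F(1) - F(0) = (-29/6) - (0) = -29/6.

-29/6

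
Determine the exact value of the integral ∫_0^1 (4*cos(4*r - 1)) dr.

sin(3) + sin(1)

Let u = 4*r - 1, so du = 4 dr. When r = 0, u = -1; when r = 1, u = 3.
The integral becomes ∫ cos(u) du from -1 to 3, with antiderivative sin(u).
Back in r: F(r) = sin(4*r - 1).
Then F(1) - F(0) = (sin(3)) - (-sin(1)) = sin(3) + sin(1).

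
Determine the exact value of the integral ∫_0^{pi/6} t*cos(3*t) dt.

-1/9 + pi/18

Integrate by parts once (u = t, dv = cos(3*t) dt).
An antiderivative is F(t) = t*sin(3*t)/3 + cos(3*t)/9.
Then F(pi/6) - F(0) = (pi/18) - (1/9) = -1/9 + pi/18.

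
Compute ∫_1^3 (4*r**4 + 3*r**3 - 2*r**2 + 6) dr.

By the power rule, an antiderivative is F(r) = 4*r**5/5 + 3*r**4/4 - 2*r**3/3 + 6*r.
Then F(3) - F(1) = (5103/20) - (413/60) = 3724/15.

3724/15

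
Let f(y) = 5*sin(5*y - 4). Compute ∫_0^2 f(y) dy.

Let u = 5*y - 4, so du = 5 dy. When y = 0, u = -4; when y = 2, u = 6.
The integral becomes ∫ sin(u) du from -4 to 6, with antiderivative -cos(u).
Back in y: F(y) = -cos(5*y - 4).
Then F(2) - F(0) = (-cos(6)) - (-cos(4)) = -cos(6) + cos(4).

-cos(6) + cos(4)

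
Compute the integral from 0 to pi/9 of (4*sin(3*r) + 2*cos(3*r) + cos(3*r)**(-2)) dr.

2/3 + 2*sqrt(3)/3

An antiderivative is F(r) = 2*sin(3*r)/3 - 4*cos(3*r)/3 + tan(3*r)/3.
Then F(pi/9) - F(0) = (-2/3 + 2*sqrt(3)/3) - (-4/3) = 2/3 + 2*sqrt(3)/3.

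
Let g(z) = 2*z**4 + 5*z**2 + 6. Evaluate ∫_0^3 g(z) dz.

By the power rule, an antiderivative is F(z) = 2*z**5/5 + 5*z**3/3 + 6*z.
Then F(3) - F(0) = (801/5) - (0) = 801/5.

801/5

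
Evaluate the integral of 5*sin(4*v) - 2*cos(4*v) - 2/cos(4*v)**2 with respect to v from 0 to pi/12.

5/8 - 3*sqrt(3)/4

An antiderivative is F(v) = -sin(4*v)/2 - 5*cos(4*v)/4 - tan(4*v)/2.
Then F(pi/12) - F(0) = (-3*sqrt(3)/4 - 5/8) - (-5/4) = 5/8 - 3*sqrt(3)/4.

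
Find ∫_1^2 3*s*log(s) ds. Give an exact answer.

-9/4 + log(64)

Integrate by parts once (u = ln s, dv = 3*s ds).
An antiderivative is F(s) = 3*s**2*(2*log(s) - 1)/4.
Then F(2) - F(1) = (-3 + log(64)) - (-3/4) = -9/4 + log(64).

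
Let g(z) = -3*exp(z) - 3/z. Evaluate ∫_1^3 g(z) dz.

An antiderivative is F(z) = -3*exp(z) - 3*log(z).
Then F(3) - F(1) = (-3*exp(3) - 3*log(3)) - (-3*exp(1)) = -3*exp(3) - 3*log(3) + 3*exp(1).

-3*exp(3) - 3*log(3) + 3*exp(1)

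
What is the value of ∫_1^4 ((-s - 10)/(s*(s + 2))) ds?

-log(64)

Factor the denominator: s**2 + 2*s = (s + 2)s.
Partial fractions: (-s - 10)/(s*(s + 2)) = 4/(s + 2) - 5/s.
An antiderivative is F(s) = -5*log(s) + 4*log(s + 2).
Then F(4) - F(1) = (log(81/64)) - (log(81)) = -log(64).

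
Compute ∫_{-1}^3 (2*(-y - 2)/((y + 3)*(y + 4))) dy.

Factor the denominator: y**2 + 7*y + 12 = (y + 4)(y + 3).
Partial fractions: 2*(-y - 2)/((y + 3)*(y + 4)) = -4/(y + 4) + 2/(y + 3).
An antiderivative is F(y) = 2*log(y + 3) - 4*log(y + 4).
Then F(3) - F(-1) = (-4*log(7) + 2*log(2) + 2*log(3)) - (log(4/81)) = -4*log(7) + 6*log(3).

-4*log(7) + 6*log(3)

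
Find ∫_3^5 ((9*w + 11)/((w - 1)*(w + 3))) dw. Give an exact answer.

Factor the denominator: w**2 + 2*w - 3 = (w + 3)(w - 1).
Partial fractions: (9*w + 11)/((w - 1)*(w + 3)) = 4/(w + 3) + 5/(w - 1).
An antiderivative is F(w) = 5*log(w - 1) + 4*log(w + 3).
Then F(5) - F(3) = (22*log(2)) - (4*log(3) + 9*log(2)) = -4*log(3) + 13*log(2).

-4*log(3) + 13*log(2)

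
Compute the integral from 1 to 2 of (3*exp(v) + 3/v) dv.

An antiderivative is F(v) = 3*exp(v) + 3*log(v).
Then F(2) - F(1) = (3*log(2) + 3*exp(2)) - (3*exp(1)) = -3*exp(1) + 3*log(2) + 3*exp(2).

-3*exp(1) + 3*log(2) + 3*exp(2)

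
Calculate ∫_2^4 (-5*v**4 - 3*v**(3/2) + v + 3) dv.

By the power rule, an antiderivative is F(v) = -6*v**(5/2)/5 - v**5 + v**2/2 + 3*v.
Then F(4) - F(2) = (-5212/5) - (-24 - 24*sqrt(2)/5) = -5092/5 + 24*sqrt(2)/5.

-5092/5 + 24*sqrt(2)/5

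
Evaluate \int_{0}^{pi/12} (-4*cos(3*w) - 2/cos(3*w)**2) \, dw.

-2*sqrt(2)/3 - 2/3

An antiderivative is F(w) = -4*sin(3*w)/3 - 2*tan(3*w)/3.
Then F(pi/12) - F(0) = (-2*sqrt(2)/3 - 2/3) - (0) = -2*sqrt(2)/3 - 2/3.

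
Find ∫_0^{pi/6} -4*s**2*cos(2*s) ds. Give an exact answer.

Integrate by parts twice (u = s^2, dv = -4*cos(2*s) ds).
An antiderivative is F(s) = -2*s**2*sin(2*s) - 2*s*cos(2*s) + sin(2*s).
Then F(pi/6) - F(0) = (-pi/6 - sqrt(3)*pi**2/36 + sqrt(3)/2) - (0) = -pi/6 - sqrt(3)*pi**2/36 + sqrt(3)/2.

-pi/6 - sqrt(3)*pi**2/36 + sqrt(3)/2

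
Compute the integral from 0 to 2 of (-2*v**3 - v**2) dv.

By the power rule, an antiderivative is F(v) = -v**4/2 - v**3/3.
Then F(2) - F(0) = (-32/3) - (0) = -32/3.

-32/3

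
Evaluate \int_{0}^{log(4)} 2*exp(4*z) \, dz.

Let u = exp(z), so du = exp(z) dz. When z = 0, u = 1; when z = log(4), u = 4.
The integral becomes 2·∫ u**3 du from 1 to 4, with antiderivative u**4/2.
Back in z: F(z) = exp(4*z)/2.
Then F(log(4)) - F(0) = (128) - (1/2) = 255/2.

255/2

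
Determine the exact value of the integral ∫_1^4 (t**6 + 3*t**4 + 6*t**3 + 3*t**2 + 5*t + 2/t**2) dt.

By the power rule, an antiderivative is F(t) = t**7/7 + 3*t**5/5 + 3*t**4/2 + t**3 + 5*t**2/2 - 2/t.
Then F(4) - F(1) = (240973/70) - (131/35) = 240711/70.

240711/70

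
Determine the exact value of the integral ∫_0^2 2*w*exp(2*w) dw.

1/2 + 3*exp(4)/2

Integrate by parts once (u = w, dv = 2*exp(2*w) dw).
An antiderivative is F(w) = (2*w - 1)*exp(2*w)/2.
Then F(2) - F(0) = (3*exp(4)/2) - (-1/2) = 1/2 + 3*exp(4)/2.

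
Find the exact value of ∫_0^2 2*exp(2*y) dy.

Let u = 2*y, so du = 2 dy. When y = 0, u = 0; when y = 2, u = 4.
The integral becomes ∫ exp(u) du from 0 to 4, with antiderivative exp(u).
Back in y: F(y) = exp(2*y).
Then F(2) - F(0) = (exp(4)) - (1) = -1 + exp(4).

-1 + exp(4)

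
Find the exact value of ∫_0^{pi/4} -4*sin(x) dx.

-4 + 2*sqrt(2)

An antiderivative is F(x) = 4*cos(x).
Then F(pi/4) - F(0) = (2*sqrt(2)) - (4) = -4 + 2*sqrt(2).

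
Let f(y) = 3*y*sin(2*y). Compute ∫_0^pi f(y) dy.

-3*pi/2

Integrate by parts once (u = y, dv = 3*sin(2*y) dy).
An antiderivative is F(y) = -3*y*cos(2*y)/2 + 3*sin(2*y)/4.
Then F(pi) - F(0) = (-3*pi/2) - (0) = -3*pi/2.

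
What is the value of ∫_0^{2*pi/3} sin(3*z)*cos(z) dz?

9/16

Use the identity sin(3*z)cos(z) = [sin(4*z) + sin(2*z)]/2.
An antiderivative is F(z) = -cos(2*z)/4 - cos(4*z)/8.
Then F(2*pi/3) - F(0) = (3/16) - (-3/8) = 9/16.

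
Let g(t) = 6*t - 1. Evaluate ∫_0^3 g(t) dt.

By the power rule, an antiderivative is F(t) = 3*t**2 - t.
Then F(3) - F(0) = (24) - (0) = 24.

24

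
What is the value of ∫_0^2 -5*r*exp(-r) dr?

Integrate by parts once (u = r, dv = -5*exp(-r) dr).
An antiderivative is F(r) = (5*r + 5)*exp(-r).
Then F(2) - F(0) = (15*exp(-2)) - (5) = -5 + 15*exp(-2).

-5 + 15*exp(-2)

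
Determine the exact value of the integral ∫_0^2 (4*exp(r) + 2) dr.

4*exp(2)

An antiderivative is F(r) = 2*r + 4*exp(r).
Then F(2) - F(0) = (4 + 4*exp(2)) - (4) = 4*exp(2).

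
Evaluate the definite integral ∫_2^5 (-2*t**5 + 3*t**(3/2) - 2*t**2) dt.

By the power rule, an antiderivative is F(t) = -t**6/3 + 6*t**(5/2)/5 - 2*t**3/3.
Then F(5) - F(2) = (-15875/3 + 30*sqrt(5)) - (-80/3 + 24*sqrt(2)/5) = -5265 - 24*sqrt(2)/5 + 30*sqrt(5).

-5265 - 24*sqrt(2)/5 + 30*sqrt(5)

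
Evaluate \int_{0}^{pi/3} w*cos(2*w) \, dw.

-3/8 + sqrt(3)*pi/12

Integrate by parts once (u = w, dv = cos(2*w) dw).
An antiderivative is F(w) = w*sin(2*w)/2 + cos(2*w)/4.
Then F(pi/3) - F(0) = (-1/8 + sqrt(3)*pi/12) - (1/4) = -3/8 + sqrt(3)*pi/12.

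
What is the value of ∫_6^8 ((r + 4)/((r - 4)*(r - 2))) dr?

-3*log(3) + 7*log(2)

Factor the denominator: r**2 - 6*r + 8 = (r - 2)(r - 4).
Partial fractions: (r + 4)/((r - 4)*(r - 2)) = -3/(r - 2) + 4/(r - 4).
An antiderivative is F(r) = 4*log(r - 4) - 3*log(r - 2).
Then F(8) - F(6) = (log(32/27)) - (-log(4)) = -3*log(3) + 7*log(2).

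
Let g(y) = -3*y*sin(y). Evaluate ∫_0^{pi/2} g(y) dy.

Integrate by parts once (u = y, dv = -3*sin(y) dy).
An antiderivative is F(y) = 3*y*cos(y) - 3*sin(y).
Then F(pi/2) - F(0) = (-3) - (0) = -3.

-3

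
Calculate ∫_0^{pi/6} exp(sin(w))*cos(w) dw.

-1 + exp(1/2)

Let u = sin(w), so du = cos(w) dw. When w = 0, u = 0; when w = pi/6, u = 1/2.
The integral becomes ∫ exp(u) du from 0 to 1/2, with antiderivative exp(u).
Back in w: F(w) = exp(sin(w)).
Then F(pi/6) - F(0) = (exp(1/2)) - (1) = -1 + exp(1/2).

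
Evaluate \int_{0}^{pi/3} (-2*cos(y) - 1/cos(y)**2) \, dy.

An antiderivative is F(y) = -2*sin(y) - tan(y).
Then F(pi/3) - F(0) = (-2*sqrt(3)) - (0) = -2*sqrt(3).

-2*sqrt(3)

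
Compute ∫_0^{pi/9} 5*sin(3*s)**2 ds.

-5*sqrt(3)/24 + 5*pi/18

Use the identity sin^2(3*s) = (1 - cos(6*s))/2.
An antiderivative is F(s) = 5*s/2 - 5*sin(6*s)/12.
Then F(pi/9) - F(0) = (-5*sqrt(3)/24 + 5*pi/18) - (0) = -5*sqrt(3)/24 + 5*pi/18.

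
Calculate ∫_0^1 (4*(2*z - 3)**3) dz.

-40

Let u = 2*z - 3, so du = 2 dz. When z = 0, u = -3; when z = 1, u = -1.
The integral becomes 2·∫ u**3 du from -3 to -1, with antiderivative u**4/2.
Back in z: F(z) = (2*z - 3)**4/2.
Then F(1) - F(0) = (1/2) - (81/2) = -40.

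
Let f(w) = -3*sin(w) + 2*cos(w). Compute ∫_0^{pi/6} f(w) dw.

An antiderivative is F(w) = 2*sin(w) + 3*cos(w).
Then F(pi/6) - F(0) = (1 + 3*sqrt(3)/2) - (3) = -2 + 3*sqrt(3)/2.

-2 + 3*sqrt(3)/2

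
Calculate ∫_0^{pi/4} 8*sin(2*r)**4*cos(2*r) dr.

Let u = sin(2*r), so du = 2*cos(2*r) dr. When r = 0, u = 0; when r = pi/4, u = 1.
The integral becomes 4·∫ u**4 du from 0 to 1, with antiderivative 4*u**5/5.
Back in r: F(r) = 4*sin(2*r)**5/5.
Then F(pi/4) - F(0) = (4/5) - (0) = 4/5.

4/5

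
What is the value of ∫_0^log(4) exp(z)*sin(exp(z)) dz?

cos(1) - cos(4)

Let u = exp(z), so du = exp(z) dz. When z = 0, u = 1; when z = log(4), u = 4.
The integral becomes ∫ sin(u) du from 1 to 4, with antiderivative -cos(u).
Back in z: F(z) = -cos(exp(z)).
Then F(log(4)) - F(0) = (-cos(4)) - (-cos(1)) = cos(1) - cos(4).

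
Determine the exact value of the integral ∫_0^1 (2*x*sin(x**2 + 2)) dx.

Let u = x**2 + 2, so du = 2*x dx. When x = 0, u = 2; when x = 1, u = 3.
The integral becomes ∫ sin(u) du from 2 to 3, with antiderivative -cos(u).
Back in x: F(x) = -cos(x**2 + 2).
Then F(1) - F(0) = (-cos(3)) - (-cos(2)) = cos(2) - cos(3).

cos(2) - cos(3)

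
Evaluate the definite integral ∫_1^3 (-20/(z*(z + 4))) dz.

-5*log(5) - 5*log(3) + 5*log(7)

Factor the denominator: z**2 + 4*z = (z + 4)z.
Partial fractions: -20/(z*(z + 4)) = 5/(z + 4) - 5/z.
An antiderivative is F(z) = -5*log(z) + 5*log(z + 4).
Then F(3) - F(1) = (-5*log(3) + 5*log(7)) - (5*log(5)) = -5*log(5) - 5*log(3) + 5*log(7).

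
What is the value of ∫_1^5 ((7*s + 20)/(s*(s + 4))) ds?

Factor the denominator: s**2 + 4*s = (s + 4)s.
Partial fractions: (7*s + 20)/(s*(s + 4)) = 2/(s + 4) + 5/s.
An antiderivative is F(s) = 5*log(s) + 2*log(s + 4).
Then F(5) - F(1) = (4*log(3) + 5*log(5)) - (log(25)) = 4*log(3) + 3*log(5).

4*log(3) + 3*log(5)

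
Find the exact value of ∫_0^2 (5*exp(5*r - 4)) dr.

Let u = 5*r - 4, so du = 5 dr. When r = 0, u = -4; when r = 2, u = 6.
The integral becomes ∫ exp(u) du from -4 to 6, with antiderivative exp(u).
Back in r: F(r) = exp(5*r - 4).
Then F(2) - F(0) = (exp(6)) - (exp(-4)) = -(1 - exp(10))*exp(-4).

-(1 - exp(10))*exp(-4)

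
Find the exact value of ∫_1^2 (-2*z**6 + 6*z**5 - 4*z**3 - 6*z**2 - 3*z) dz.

By the power rule, an antiderivative is F(z) = -2*z**7/7 + z**6 - z**4 - 2*z**3 - 3*z**2/2.
Then F(2) - F(1) = (-74/7) - (-53/14) = -95/14.

-95/14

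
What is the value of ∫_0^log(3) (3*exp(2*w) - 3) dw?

12 - 3*log(3)

An antiderivative is F(w) = 3*exp(2*w)/2 - 3*w.
Then F(log(3)) - F(0) = (27/2 - log(27)) - (3/2) = 12 - 3*log(3).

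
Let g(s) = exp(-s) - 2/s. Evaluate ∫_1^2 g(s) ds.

An antiderivative is F(s) = -2*log(s) - exp(-s).
Then F(2) - F(1) = (-2*log(2) - exp(-2)) - (-exp(-1)) = -2*log(2) - exp(-2) + exp(-1).

-2*log(2) - exp(-2) + exp(-1)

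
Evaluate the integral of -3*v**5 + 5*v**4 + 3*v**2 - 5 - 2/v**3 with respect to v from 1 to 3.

By the power rule, an antiderivative is F(v) = -v**6/2 + v**5 + v**3 - 5*v + v**(-2).
Then F(3) - F(1) = (-1969/18) - (-5/2) = -962/9.

-962/9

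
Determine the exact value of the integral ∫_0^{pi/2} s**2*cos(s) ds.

-2 + pi**2/4

Integrate by parts twice (u = s^2, dv = cos(s) ds).
An antiderivative is F(s) = s**2*sin(s) + 2*s*cos(s) - 2*sin(s).
Then F(pi/2) - F(0) = (-2 + pi**2/4) - (0) = -2 + pi**2/4.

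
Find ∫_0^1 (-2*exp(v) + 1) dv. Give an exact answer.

An antiderivative is F(v) = v - 2*exp(v).
Then F(1) - F(0) = (1 - 2*E) - (-2) = 3 - 2*E.

3 - 2*E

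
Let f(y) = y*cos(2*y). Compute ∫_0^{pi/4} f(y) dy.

-1/4 + pi/8

Integrate by parts once (u = y, dv = cos(2*y) dy).
An antiderivative is F(y) = y*sin(2*y)/2 + cos(2*y)/4.
Then F(pi/4) - F(0) = (pi/8) - (1/4) = -1/4 + pi/8.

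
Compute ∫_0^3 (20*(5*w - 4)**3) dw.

14385

Let u = 5*w - 4, so du = 5 dw. When w = 0, u = -4; when w = 3, u = 11.
The integral becomes 4·∫ u**3 du from -4 to 11, with antiderivative u**4.
Back in w: F(w) = (5*w - 4)**4.
Then F(3) - F(0) = (14641) - (256) = 14385.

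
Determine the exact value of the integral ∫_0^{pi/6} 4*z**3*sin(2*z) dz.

-3*sqrt(3)/4 - pi**3/216 + sqrt(3)*pi**2/24 + pi/4

Integrate by parts 3 times (u = z^3, dv = 4*sin(2*z) dz).
An antiderivative is F(z) = -2*z**3*cos(2*z) + 3*z**2*sin(2*z) + 3*z*cos(2*z) - 3*sin(2*z)/2.
Then F(pi/6) - F(0) = (-3*sqrt(3)/4 - pi**3/216 + sqrt(3)*pi**2/24 + pi/4) - (0) = -3*sqrt(3)/4 - pi**3/216 + sqrt(3)*pi**2/24 + pi/4.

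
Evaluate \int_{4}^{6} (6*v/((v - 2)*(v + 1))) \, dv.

Factor the denominator: v**2 - v - 2 = (v + 1)(v - 2).
Partial fractions: 6*v/((v - 2)*(v + 1)) = 2/(v + 1) + 4/(v - 2).
An antiderivative is F(v) = 4*log(v - 2) + 2*log(v + 1).
Then F(6) - F(4) = (2*log(7) + 8*log(2)) - (4*log(2) + 2*log(5)) = -2*log(5) + 4*log(2) + 2*log(7).

-2*log(5) + 4*log(2) + 2*log(7)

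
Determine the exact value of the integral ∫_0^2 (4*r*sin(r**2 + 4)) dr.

2*cos(4) - 2*cos(8)

Let u = r**2 + 4, so du = 2*r dr. When r = 0, u = 4; when r = 2, u = 8.
The integral becomes 2·∫ sin(u) du from 4 to 8, with antiderivative -2*cos(u).
Back in r: F(r) = -2*cos(r**2 + 4).
Then F(2) - F(0) = (-2*cos(8)) - (-2*cos(4)) = 2*cos(4) - 2*cos(8).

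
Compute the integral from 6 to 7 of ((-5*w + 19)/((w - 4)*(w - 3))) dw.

Factor the denominator: w**2 - 7*w + 12 = (w - 3)(w - 4).
Partial fractions: (-5*w + 19)/((w - 4)*(w - 3)) = -4/(w - 3) - 1/(w - 4).
An antiderivative is F(w) = -log(w - 4) - 4*log(w - 3).
Then F(7) - F(6) = (-8*log(2) - log(3)) - (-4*log(3) - log(2)) = -7*log(2) + 3*log(3).

-7*log(2) + 3*log(3)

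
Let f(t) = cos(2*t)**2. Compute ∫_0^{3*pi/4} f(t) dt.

3*pi/8

Use the identity cos^2(2*t) = (1 + cos(4*t))/2.
An antiderivative is F(t) = t/2 + sin(4*t)/8.
Then F(3*pi/4) - F(0) = (3*pi/8) - (0) = 3*pi/8.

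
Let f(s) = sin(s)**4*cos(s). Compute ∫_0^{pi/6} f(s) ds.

Let u = sin(s), so du = cos(s) ds. When s = 0, u = 0; when s = pi/6, u = 1/2.
The integral becomes ∫ u**4 du from 0 to 1/2, with antiderivative u**5/5.
Back in s: F(s) = sin(s)**5/5.
Then F(pi/6) - F(0) = (1/160) - (0) = 1/160.

1/160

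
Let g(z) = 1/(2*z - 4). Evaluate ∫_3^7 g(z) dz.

log(5)/2

An antiderivative is F(z) = log(2*z - 4)/2.
Then F(7) - F(3) = (log(10)/2) - (log(2)/2) = log(5)/2.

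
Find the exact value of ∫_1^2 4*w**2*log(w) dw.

Integrate by parts once (u = ln w, dv = 4*w**2 dw).
An antiderivative is F(w) = 4*w**3*(3*log(w) - 1)/9.
Then F(2) - F(1) = (-32/9 + 32*log(2)/3) - (-4/9) = -28/9 + 32*log(2)/3.

-28/9 + 32*log(2)/3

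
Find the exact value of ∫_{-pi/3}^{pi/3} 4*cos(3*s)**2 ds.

4*pi/3

Use the identity cos^2(3*s) = (1 + cos(6*s))/2.
An antiderivative is F(s) = 2*s + sin(6*s)/3.
Then F(pi/3) - F(-pi/3) = (2*pi/3) - (-2*pi/3) = 4*pi/3.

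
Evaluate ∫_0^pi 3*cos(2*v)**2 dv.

Use the identity cos^2(2*v) = (1 + cos(4*v))/2.
An antiderivative is F(v) = 3*v/2 + 3*sin(4*v)/8.
Then F(pi) - F(0) = (3*pi/2) - (0) = 3*pi/2.

3*pi/2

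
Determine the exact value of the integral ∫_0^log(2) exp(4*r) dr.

Let u = exp(r), so du = exp(r) dr. When r = 0, u = 1; when r = log(2), u = 2.
The integral becomes ∫ u**3 du from 1 to 2, with antiderivative u**4/4.
Back in r: F(r) = exp(4*r)/4.
Then F(log(2)) - F(0) = (4) - (1/4) = 15/4.

15/4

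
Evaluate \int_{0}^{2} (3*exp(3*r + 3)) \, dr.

Let u = 3*r + 3, so du = 3 dr. When r = 0, u = 3; when r = 2, u = 9.
The integral becomes ∫ exp(u) du from 3 to 9, with antiderivative exp(u).
Back in r: F(r) = exp(3*r + 3).
Then F(2) - F(0) = (exp(9)) - (exp(3)) = -exp(3) + exp(9).

-exp(3) + exp(9)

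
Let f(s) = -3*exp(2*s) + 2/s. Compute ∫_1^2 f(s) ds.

An antiderivative is F(s) = -3*exp(2*s)/2 + 2*log(s).
Then F(2) - F(1) = (-3*exp(4)/2 + log(4)) - (-3*exp(2)/2) = -3*exp(4)/2 + log(4) + 3*exp(2)/2.

-3*exp(4)/2 + log(4) + 3*exp(2)/2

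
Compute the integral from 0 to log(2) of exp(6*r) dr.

21/2

Let u = exp(r), so du = exp(r) dr. When r = 0, u = 1; when r = log(2), u = 2.
The integral becomes ∫ u**5 du from 1 to 2, with antiderivative u**6/6.
Back in r: F(r) = exp(6*r)/6.
Then F(log(2)) - F(0) = (32/3) - (1/6) = 21/2.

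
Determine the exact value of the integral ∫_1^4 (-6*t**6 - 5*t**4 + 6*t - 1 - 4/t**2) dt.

By the power rule, an antiderivative is F(t) = -6*t**7/7 - t**5 + 3*t**2 - t + 4/t.
Then F(4) - F(1) = (-105157/7) - (29/7) = -105186/7.

-105186/7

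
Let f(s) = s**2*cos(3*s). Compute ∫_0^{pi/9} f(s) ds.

-sqrt(3)/27 + sqrt(3)*pi**2/486 + pi/81

Integrate by parts twice (u = s^2, dv = cos(3*s) ds).
An antiderivative is F(s) = s**2*sin(3*s)/3 + 2*s*cos(3*s)/9 - 2*sin(3*s)/27.
Then F(pi/9) - F(0) = (-sqrt(3)/27 + sqrt(3)*pi**2/486 + pi/81) - (0) = -sqrt(3)/27 + sqrt(3)*pi**2/486 + pi/81.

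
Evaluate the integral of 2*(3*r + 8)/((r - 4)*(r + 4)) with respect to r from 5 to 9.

Factor the denominator: r**2 - 16 = (r + 4)(r - 4).
Partial fractions: 2*(3*r + 8)/((r - 4)*(r + 4)) = 1/(r + 4) + 5/(r - 4).
An antiderivative is F(r) = 5*log(r - 4) + log(r + 4).
Then F(9) - F(5) = (log(13) + 5*log(5)) - (log(9)) = -2*log(3) + log(13) + 5*log(5).

-2*log(3) + log(13) + 5*log(5)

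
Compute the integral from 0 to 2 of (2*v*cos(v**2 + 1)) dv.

Let u = v**2 + 1, so du = 2*v dv. When v = 0, u = 1; when v = 2, u = 5.
The integral becomes ∫ cos(u) du from 1 to 5, with antiderivative sin(u).
Back in v: F(v) = sin(v**2 + 1).
Then F(2) - F(0) = (sin(5)) - (sin(1)) = sin(5) - sin(1).

sin(5) - sin(1)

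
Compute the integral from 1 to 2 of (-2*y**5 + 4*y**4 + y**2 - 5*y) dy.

By the power rule, an antiderivative is F(y) = -y**6/3 + 4*y**5/5 + y**3/3 - 5*y**2/2.
Then F(2) - F(1) = (-46/15) - (-17/10) = -41/30.

-41/30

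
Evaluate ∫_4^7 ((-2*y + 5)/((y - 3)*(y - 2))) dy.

Factor the denominator: y**2 - 5*y + 6 = (y - 2)(y - 3).
Partial fractions: (-2*y + 5)/((y - 3)*(y - 2)) = -1/(y - 2) - 1/(y - 3).
An antiderivative is F(y) = -log(y - 3) - log(y - 2).
Then F(7) - F(4) = (-log(20)) - (-log(2)) = -log(10).

-log(10)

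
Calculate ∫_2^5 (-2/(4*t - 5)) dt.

An antiderivative is F(t) = -log(4*t - 5)/2.
Then F(5) - F(2) = (-log(15)/2) - (-log(3)/2) = -log(15)/2 + log(3)/2.

-log(15)/2 + log(3)/2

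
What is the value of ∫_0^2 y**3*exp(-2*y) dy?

3/8 - 71*exp(-4)/8

Integrate by parts 3 times (u = y^3, dv = exp(-2*y) dy).
An antiderivative is F(y) = (-4*y**3 - 6*y**2 - 6*y - 3)*exp(-2*y)/8.
Then F(2) - F(0) = (-71*exp(-4)/8) - (-3/8) = 3/8 - 71*exp(-4)/8.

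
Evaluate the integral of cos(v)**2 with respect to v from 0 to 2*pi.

pi

Use the identity cos^2(v) = (1 + cos(2*v))/2.
An antiderivative is F(v) = v/2 + sin(2*v)/4.
Then F(2*pi) - F(0) = (pi) - (0) = pi.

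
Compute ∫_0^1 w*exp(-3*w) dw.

(-4 + exp(3))*exp(-3)/9

Integrate by parts once (u = w, dv = exp(-3*w) dw).
An antiderivative is F(w) = (-3*w - 1)*exp(-3*w)/9.
Then F(1) - F(0) = (-4*exp(-3)/9) - (-1/9) = (-4 + exp(3))*exp(-3)/9.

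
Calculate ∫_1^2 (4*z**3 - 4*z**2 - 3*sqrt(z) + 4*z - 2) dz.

35/3 - 4*sqrt(2)

By the power rule, an antiderivative is F(z) = z**4 - 2*z**(3/2) - 4*z**3/3 + 2*z**2 - 2*z.
Then F(2) - F(1) = (28/3 - 4*sqrt(2)) - (-7/3) = 35/3 - 4*sqrt(2).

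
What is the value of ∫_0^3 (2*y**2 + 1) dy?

21

By the power rule, an antiderivative is F(y) = 2*y**3/3 + y.
Then F(3) - F(0) = (21) - (0) = 21.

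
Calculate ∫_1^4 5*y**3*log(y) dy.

-1275/16 + 640*log(2)

Integrate by parts once (u = ln y, dv = 5*y**3 dy).
An antiderivative is F(y) = 5*y**4*(4*log(y) - 1)/16.
Then F(4) - F(1) = (-80 + 640*log(2)) - (-5/16) = -1275/16 + 640*log(2).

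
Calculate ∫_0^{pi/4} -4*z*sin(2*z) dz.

-1

Integrate by parts once (u = z, dv = -4*sin(2*z) dz).
An antiderivative is F(z) = 2*z*cos(2*z) - sin(2*z).
Then F(pi/4) - F(0) = (-1) - (0) = -1.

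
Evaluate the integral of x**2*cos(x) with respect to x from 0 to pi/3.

Integrate by parts twice (u = x^2, dv = cos(x) dx).
An antiderivative is F(x) = x**2*sin(x) + 2*x*cos(x) - 2*sin(x).
Then F(pi/3) - F(0) = (-sqrt(3) + sqrt(3)*pi**2/18 + pi/3) - (0) = -sqrt(3) + sqrt(3)*pi**2/18 + pi/3.

-sqrt(3) + sqrt(3)*pi**2/18 + pi/3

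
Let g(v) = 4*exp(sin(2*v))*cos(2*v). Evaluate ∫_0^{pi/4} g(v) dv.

Let u = sin(2*v), so du = 2*cos(2*v) dv. When v = 0, u = 0; when v = pi/4, u = 1.
The integral becomes 2·∫ exp(u) du from 0 to 1, with antiderivative 2*exp(u).
Back in v: F(v) = 2*exp(sin(2*v)).
Then F(pi/4) - F(0) = (2*E) - (2) = -2 + 2*E.

-2 + 2*E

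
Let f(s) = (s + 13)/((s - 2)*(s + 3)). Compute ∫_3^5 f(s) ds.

Factor the denominator: s**2 + s - 6 = (s + 3)(s - 2).
Partial fractions: (s + 13)/((s - 2)*(s + 3)) = -2/(s + 3) + 3/(s - 2).
An antiderivative is F(s) = 3*log(s - 2) - 2*log(s + 3).
Then F(5) - F(3) = (log(27/64)) - (-log(36)) = -4*log(2) + 5*log(3).

-4*log(2) + 5*log(3)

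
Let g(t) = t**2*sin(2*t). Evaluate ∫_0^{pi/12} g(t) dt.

-1/4 - sqrt(3)*pi**2/576 + pi/48 + sqrt(3)/8

Integrate by parts twice (u = t^2, dv = sin(2*t) dt).
An antiderivative is F(t) = -t**2*cos(2*t)/2 + t*sin(2*t)/2 + cos(2*t)/4.
Then F(pi/12) - F(0) = (-sqrt(3)*pi**2/576 + pi/48 + sqrt(3)/8) - (1/4) = -1/4 - sqrt(3)*pi**2/576 + pi/48 + sqrt(3)/8.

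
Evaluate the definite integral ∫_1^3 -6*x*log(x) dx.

Integrate by parts once (u = ln x, dv = -6*x dx).
An antiderivative is F(x) = -3*x**2*(2*log(x) - 1)/2.
Then F(3) - F(1) = (27/2 - 27*log(3)) - (3/2) = 12 - 27*log(3).

12 - 27*log(3)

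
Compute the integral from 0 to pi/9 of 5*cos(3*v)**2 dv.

5*sqrt(3)/24 + 5*pi/18

Use the identity cos^2(3*v) = (1 + cos(6*v))/2.
An antiderivative is F(v) = 5*v/2 + 5*sin(6*v)/12.
Then F(pi/9) - F(0) = (5*sqrt(3)/24 + 5*pi/18) - (0) = 5*sqrt(3)/24 + 5*pi/18.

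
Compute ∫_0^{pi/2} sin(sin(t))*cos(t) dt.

1 - cos(1)

Let u = sin(t), so du = cos(t) dt. When t = 0, u = 0; when t = pi/2, u = 1.
The integral becomes ∫ sin(u) du from 0 to 1, with antiderivative -cos(u).
Back in t: F(t) = -cos(sin(t)).
Then F(pi/2) - F(0) = (-cos(1)) - (-1) = 1 - cos(1).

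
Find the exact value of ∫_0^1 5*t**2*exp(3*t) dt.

-10/27 + 25*exp(3)/27

Integrate by parts twice (u = t^2, dv = 5*exp(3*t) dt).
An antiderivative is F(t) = (45*t**2 - 30*t + 10)*exp(3*t)/27.
Then F(1) - F(0) = (25*exp(3)/27) - (10/27) = -10/27 + 25*exp(3)/27.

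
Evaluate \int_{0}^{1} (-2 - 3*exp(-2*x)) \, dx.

-7/2 + 3*exp(-2)/2

An antiderivative is F(x) = -2*x + 3*exp(-2*x)/2.
Then F(1) - F(0) = (-2 + 3*exp(-2)/2) - (3/2) = -7/2 + 3*exp(-2)/2.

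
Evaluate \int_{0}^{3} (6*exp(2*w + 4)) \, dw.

Let u = 2*w + 4, so du = 2 dw. When w = 0, u = 4; when w = 3, u = 10.
The integral becomes 3·∫ exp(u) du from 4 to 10, with antiderivative 3*exp(u).
Back in w: F(w) = 3*exp(2*w + 4).
Then F(3) - F(0) = (3*exp(10)) - (3*exp(4)) = -3*(1 - exp(6))*exp(4).

-3*(1 - exp(6))*exp(4)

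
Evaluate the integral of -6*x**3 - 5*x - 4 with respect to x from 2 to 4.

-398

By the power rule, an antiderivative is F(x) = -3*x**4/2 - 5*x**2/2 - 4*x.
Then F(4) - F(2) = (-440) - (-42) = -398.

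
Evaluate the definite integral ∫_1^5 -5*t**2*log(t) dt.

Integrate by parts once (u = ln t, dv = -5*t**2 dt).
An antiderivative is F(t) = -5*t**3*(3*log(t) - 1)/9.
Then F(5) - F(1) = (625/9 - 625*log(5)/3) - (5/9) = 620/9 - 625*log(5)/3.

620/9 - 625*log(5)/3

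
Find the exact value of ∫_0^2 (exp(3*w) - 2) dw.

An antiderivative is F(w) = exp(3*w)/3 - 2*w.
Then F(2) - F(0) = (-4 + exp(6)/3) - (1/3) = -13/3 + exp(6)/3.

-13/3 + exp(6)/3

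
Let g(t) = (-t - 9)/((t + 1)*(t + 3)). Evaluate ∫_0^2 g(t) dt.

Factor the denominator: t**2 + 4*t + 3 = (t + 3)(t + 1).
Partial fractions: (-t - 9)/((t + 1)*(t + 3)) = 3/(t + 3) - 4/(t + 1).
An antiderivative is F(t) = -4*log(t + 1) + 3*log(t + 3).
Then F(2) - F(0) = (-4*log(3) + 3*log(5)) - (log(27)) = -7*log(3) + 3*log(5).

-7*log(3) + 3*log(5)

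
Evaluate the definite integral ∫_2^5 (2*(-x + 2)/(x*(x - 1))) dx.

Factor the denominator: x**2 - x = x(x - 1).
Partial fractions: 2*(-x + 2)/(x*(x - 1)) = -4/x + 2/(x - 1).
An antiderivative is F(x) = -4*log(x) + 2*log(x - 1).
Then F(5) - F(2) = (-4*log(5) + 4*log(2)) - (-log(16)) = -4*log(5) + 8*log(2).

-4*log(5) + 8*log(2)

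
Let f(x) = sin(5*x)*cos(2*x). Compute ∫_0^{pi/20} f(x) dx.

Use the identity sin(5*x)cos(2*x) = [sin(7*x) + sin(3*x)]/2.
An antiderivative is F(x) = -cos(3*x)/6 - cos(7*x)/14.
Then F(pi/20) - F(0) = (-5*sqrt(sqrt(5) + 5)/84 - sqrt(10)/84 + sqrt(2)/84) - (-5/21) = -5*sqrt(sqrt(5) + 5)/84 - sqrt(10)/84 + sqrt(2)/84 + 5/21.

-5*sqrt(sqrt(5) + 5)/84 - sqrt(10)/84 + sqrt(2)/84 + 5/21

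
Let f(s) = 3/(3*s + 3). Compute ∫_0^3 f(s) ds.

Let u = 3*s + 3, so du = 3 ds. When s = 0, u = 3; when s = 3, u = 12.
The integral becomes ∫ 1/u du from 3 to 12, with antiderivative log(u).
Back in s: F(s) = log(3*s + 3).
Then F(3) - F(0) = (log(12)) - (log(3)) = log(4).

log(4)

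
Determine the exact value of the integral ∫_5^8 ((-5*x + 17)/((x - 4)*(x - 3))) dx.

Factor the denominator: x**2 - 7*x + 12 = (x - 3)(x - 4).
Partial fractions: (-5*x + 17)/((x - 4)*(x - 3)) = -2/(x - 3) - 3/(x - 4).
An antiderivative is F(x) = -3*log(x - 4) - 2*log(x - 3).
Then F(8) - F(5) = (-6*log(2) - 2*log(5)) - (-log(4)) = -2*log(5) - 4*log(2).

-2*log(5) - 4*log(2)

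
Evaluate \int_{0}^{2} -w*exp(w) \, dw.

Integrate by parts once (u = w, dv = -exp(w) dw).
An antiderivative is F(w) = (-w + 1)*exp(w).
Then F(2) - F(0) = (-exp(2)) - (1) = -exp(2) - 1.

-exp(2) - 1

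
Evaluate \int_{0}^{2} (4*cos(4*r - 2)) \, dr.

sin(6) + sin(2)

Let u = 4*r - 2, so du = 4 dr. When r = 0, u = -2; when r = 2, u = 6.
The integral becomes ∫ cos(u) du from -2 to 6, with antiderivative sin(u).
Back in r: F(r) = sin(4*r - 2).
Then F(2) - F(0) = (sin(6)) - (-sin(2)) = sin(6) + sin(2).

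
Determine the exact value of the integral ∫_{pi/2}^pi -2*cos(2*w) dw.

0

An antiderivative is F(w) = -sin(2*w).
Then F(pi) - F(pi/2) = (0) - (0) = 0.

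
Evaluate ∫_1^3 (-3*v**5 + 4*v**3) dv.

-284

By the power rule, an antiderivative is F(v) = -v**6/2 + v**4.
Then F(3) - F(1) = (-567/2) - (1/2) = -284.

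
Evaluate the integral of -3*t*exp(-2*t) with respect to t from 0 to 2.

Integrate by parts once (u = t, dv = -3*exp(-2*t) dt).
An antiderivative is F(t) = (6*t + 3)*exp(-2*t)/4.
Then F(2) - F(0) = (15*exp(-4)/4) - (3/4) = -3/4 + 15*exp(-4)/4.

-3/4 + 15*exp(-4)/4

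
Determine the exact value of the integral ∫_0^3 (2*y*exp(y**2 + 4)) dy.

-exp(4) + exp(13)

Let u = y**2 + 4, so du = 2*y dy. When y = 0, u = 4; when y = 3, u = 13.
The integral becomes ∫ exp(u) du from 4 to 13, with antiderivative exp(u).
Back in y: F(y) = exp(y**2 + 4).
Then F(3) - F(0) = (exp(13)) - (exp(4)) = -exp(4) + exp(13).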